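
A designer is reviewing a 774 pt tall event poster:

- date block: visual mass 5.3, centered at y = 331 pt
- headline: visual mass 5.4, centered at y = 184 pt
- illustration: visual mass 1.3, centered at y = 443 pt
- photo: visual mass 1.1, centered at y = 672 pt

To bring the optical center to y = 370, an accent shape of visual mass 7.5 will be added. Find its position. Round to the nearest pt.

y ≈ 475

With the accent shape, Σw becomes 5.3 + 5.4 + 1.3 + 1.1 + 7.5 = 20.6.
y: target moment 20.6×370 = 7622.0; current 5.3·331 + 5.4·184 + 1.3·443 + 1.1·672 = 4063.0; the accent shape supplies 3559.0, so y = 3559.0/7.5 ≈ 474.53.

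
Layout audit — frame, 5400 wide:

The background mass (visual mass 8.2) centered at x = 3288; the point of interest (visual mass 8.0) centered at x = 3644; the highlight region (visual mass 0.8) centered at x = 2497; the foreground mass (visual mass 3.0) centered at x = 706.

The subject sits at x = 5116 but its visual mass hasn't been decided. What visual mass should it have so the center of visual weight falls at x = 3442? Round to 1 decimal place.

Fixed elements: Σw = 8.2 + 8.0 + 0.8 + 3.0 = 20.0, Σw·x = 8.2·3288 + 8.0·3644 + 0.8·2497 + 3.0·706 = 60229.2.
Set Σw·x/Σw = 3442: (60229.2 + 5116w) = 3442·(20.0 + w).
Rearranging, w·(5116 − 3442) = 3442·20.0 − 60229.2 = 8610.8, so w ≈ 8610.8/1674 = 5.14.

w ≈ 5.1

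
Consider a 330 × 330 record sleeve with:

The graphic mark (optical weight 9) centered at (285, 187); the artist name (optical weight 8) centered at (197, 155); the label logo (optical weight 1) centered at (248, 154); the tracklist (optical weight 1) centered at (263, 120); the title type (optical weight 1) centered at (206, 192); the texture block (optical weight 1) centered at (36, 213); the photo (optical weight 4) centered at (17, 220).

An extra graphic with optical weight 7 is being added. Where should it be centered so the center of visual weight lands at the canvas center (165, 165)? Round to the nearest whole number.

(45, 114)

After adding the extra graphic, total weight = 9 + 8 + 1 + 1 + 1 + 1 + 4 + 7 = 32.
x: need Σw·x = 32·165 = 5280. Existing = 9·285 + 8·197 + 1·248 + 1·263 + 1·206 + 1·36 + 4·17 = 4962. Remainder 318 / 7 ≈ 45.43.
y: need Σw·y = 32·165 = 5280. Existing = 9·187 + 8·155 + 1·154 + 1·120 + 1·192 + 1·213 + 4·220 = 4482. Remainder 798 / 7 ≈ 114.00.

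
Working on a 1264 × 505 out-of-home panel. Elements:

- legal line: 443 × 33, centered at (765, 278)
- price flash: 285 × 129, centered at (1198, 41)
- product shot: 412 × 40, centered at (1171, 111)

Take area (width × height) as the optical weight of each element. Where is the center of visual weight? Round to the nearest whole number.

(1098, 109)

Areas → weights: legal line 443·33 = 14619, price flash 285·129 = 36765, product shot 412·40 = 16480; Σw = 67864.
x: (14619·765 + 36765·1198 + 16480·1171) / 67864 = 74526085 / 67864 ≈ 1098.17
y: (14619·278 + 36765·41 + 16480·111) / 67864 = 7400727 / 67864 ≈ 109.05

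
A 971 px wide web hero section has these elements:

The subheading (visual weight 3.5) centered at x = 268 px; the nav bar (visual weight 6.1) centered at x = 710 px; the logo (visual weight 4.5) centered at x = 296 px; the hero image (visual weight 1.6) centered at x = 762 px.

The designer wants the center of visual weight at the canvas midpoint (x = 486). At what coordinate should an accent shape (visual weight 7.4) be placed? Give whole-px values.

New total weight: (3.5 + 6.1 + 4.5 + 1.6) + 7.4 = 23.1.
Along x: (7820.2 + 7.4·x) / 23.1 = 486 (existing moment 3.5·268 + 6.1·710 + 4.5·296 + 1.6·762 = 7820.2) ⇒ x = (11226.6 − 7820.2) / 7.4 ≈ 460.32.

x ≈ 460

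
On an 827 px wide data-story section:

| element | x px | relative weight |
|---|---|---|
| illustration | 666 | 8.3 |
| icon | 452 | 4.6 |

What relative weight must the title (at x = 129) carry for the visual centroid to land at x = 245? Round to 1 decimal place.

Known weights sum to 8.3 + 4.6 = 12.9; their moment is 8.3·666 + 4.6·452 = 7607.0.
Balance at x = 245 requires (7607.0 + w·129) / (12.9 + w) = 245.
Rearranging, w·(129 − 245) = 245·12.9 − 7607.0 = -4446.5, so w ≈ -4446.5/-116 = 38.33.

w ≈ 38.3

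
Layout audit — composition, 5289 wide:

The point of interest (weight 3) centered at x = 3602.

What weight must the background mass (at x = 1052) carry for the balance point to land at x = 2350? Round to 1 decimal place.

The single fixed element contributes weight 3, moment 3·3602 = 10806.
Balance at x = 2350 requires (10806 + w·1052) / (3 + w) = 2350.
Rearranging, w·(1052 − 2350) = 2350·3 − 10806 = -3756, so w ≈ -3756/-1298 = 2.89.

w ≈ 2.9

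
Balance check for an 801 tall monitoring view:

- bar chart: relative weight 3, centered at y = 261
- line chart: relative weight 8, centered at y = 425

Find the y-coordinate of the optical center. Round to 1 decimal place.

y ≈ 380.3

Σw = 3 + 8 = 11.
y-moment: 3·261 + 8·425 = 4183; centroid 4183/11 ≈ 380.27.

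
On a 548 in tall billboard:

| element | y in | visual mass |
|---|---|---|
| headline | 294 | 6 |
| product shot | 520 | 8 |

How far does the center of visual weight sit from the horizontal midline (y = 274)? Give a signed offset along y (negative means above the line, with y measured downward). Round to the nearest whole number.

≈ 149 in

Σw = 6 + 8 = 14.
Σw·y = 6·294 + 8·520 = 5924, so ȳ = 5924/14 ≈ 423.14.
Against y = 274, that's 423.14 − 274 = 149.14.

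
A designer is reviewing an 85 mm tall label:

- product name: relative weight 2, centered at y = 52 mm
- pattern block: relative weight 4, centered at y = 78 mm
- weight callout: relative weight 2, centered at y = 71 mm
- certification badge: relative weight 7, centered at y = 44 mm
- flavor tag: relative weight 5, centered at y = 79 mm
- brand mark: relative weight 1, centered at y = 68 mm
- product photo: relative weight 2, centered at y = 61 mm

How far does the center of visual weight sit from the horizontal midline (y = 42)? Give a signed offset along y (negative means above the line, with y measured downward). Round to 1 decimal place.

≈ 21.1 mm

Σw = 2 + 4 + 2 + 7 + 5 + 1 + 2 = 23.
y-moment: 2·52 + 4·78 + 2·71 + 7·44 + 5·79 + 1·68 + 2·61 = 1451; centroid 1451/23 ≈ 63.09.
Against y = 42, that's 63.09 − 42 = 21.09.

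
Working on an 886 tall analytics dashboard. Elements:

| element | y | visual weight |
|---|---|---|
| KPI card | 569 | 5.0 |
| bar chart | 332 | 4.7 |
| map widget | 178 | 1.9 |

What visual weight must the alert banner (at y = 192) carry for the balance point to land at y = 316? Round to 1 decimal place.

w ≈ 8.7

Existing Σw = 11.6 (5.0 + 4.7 + 1.9); existing moment 5.0·569 + 4.7·332 + 1.9·178 = 4743.6.
Balance at y = 316 requires (4743.6 + w·192) / (11.6 + w) = 316.
Rearranging, w·(192 − 316) = 316·11.6 − 4743.6 = -1078.0, so w ≈ -1078.0/-124 = 8.69.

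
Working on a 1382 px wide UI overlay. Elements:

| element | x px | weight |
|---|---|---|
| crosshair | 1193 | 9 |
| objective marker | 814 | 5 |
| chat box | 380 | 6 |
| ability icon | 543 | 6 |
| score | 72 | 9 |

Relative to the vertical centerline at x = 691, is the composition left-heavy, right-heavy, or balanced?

left-heavy

Total weight = 9 + 5 + 6 + 6 + 9 = 35.
Σw·x = 9·1193 + 5·814 + 6·380 + 6·543 + 9·72 = 20993, so x̄ = 20993/35 ≈ 599.80.
599.8 vs midline 691 → left-heavy.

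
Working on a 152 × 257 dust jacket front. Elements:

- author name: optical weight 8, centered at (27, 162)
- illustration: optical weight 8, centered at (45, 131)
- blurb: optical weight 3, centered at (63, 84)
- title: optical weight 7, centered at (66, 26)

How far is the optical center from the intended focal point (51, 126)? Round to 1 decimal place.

≈ 19.5

Weights sum to 8 + 8 + 3 + 7 = 26.
x-moment: 8·27 + 8·45 + 3·63 + 7·66 = 1227; centroid 1227/26 ≈ 47.19.
y-moment: 8·162 + 8·131 + 3·84 + 7·26 = 2778; centroid 2778/26 ≈ 106.85.
From (51, 126): dx = -3.81, dy = -19.15, so the distance is √(dx²+dy²) ≈ 19.53.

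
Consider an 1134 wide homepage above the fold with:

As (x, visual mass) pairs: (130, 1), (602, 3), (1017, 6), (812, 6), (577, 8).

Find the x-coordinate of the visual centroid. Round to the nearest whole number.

Weights sum to 1 + 3 + 6 + 6 + 8 = 24.
Σw·x = 1·130 + 3·602 + 6·1017 + 6·812 + 8·577 = 17526, so x̄ = 17526/24 ≈ 730.25.

x ≈ 730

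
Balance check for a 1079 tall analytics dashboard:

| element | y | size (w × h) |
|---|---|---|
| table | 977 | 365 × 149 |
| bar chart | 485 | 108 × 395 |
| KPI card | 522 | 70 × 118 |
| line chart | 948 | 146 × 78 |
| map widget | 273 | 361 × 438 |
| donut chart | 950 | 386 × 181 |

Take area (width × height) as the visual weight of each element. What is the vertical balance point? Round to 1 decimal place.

Areas → weights: table 365·149 = 54385, bar chart 108·395 = 42660, KPI card 70·118 = 8260, line chart 146·78 = 11388, map widget 361·438 = 158118, donut chart 386·181 = 69866; Σw = 344677.
y-moment: 54385·977 + 42660·485 + 8260·522 + 11388·948 + 158118·273 + 69866·950 = 198470703; centroid 198470703/344677 ≈ 575.82.

y ≈ 575.8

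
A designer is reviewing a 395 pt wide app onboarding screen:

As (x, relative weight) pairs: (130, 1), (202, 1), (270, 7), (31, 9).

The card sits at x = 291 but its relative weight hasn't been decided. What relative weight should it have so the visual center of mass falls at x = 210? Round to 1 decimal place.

w ≈ 15.8

Existing Σw = 18 (1 + 1 + 7 + 9); existing moment 1·130 + 1·202 + 7·270 + 9·31 = 2501.
For the centroid to hit 210: (2501 + w·291) / (18 + w) = 210.
Rearranging, w·(291 − 210) = 210·18 − 2501 = 1279, so w ≈ 1279/81 = 15.79.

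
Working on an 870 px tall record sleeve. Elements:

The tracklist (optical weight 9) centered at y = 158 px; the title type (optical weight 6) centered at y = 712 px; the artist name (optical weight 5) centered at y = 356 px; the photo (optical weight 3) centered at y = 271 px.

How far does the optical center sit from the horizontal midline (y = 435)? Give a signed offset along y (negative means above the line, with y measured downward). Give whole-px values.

Weights sum to 9 + 6 + 5 + 3 = 23.
y: (9·158 + 6·712 + 5·356 + 3·271) / 23 = 8287 / 23 ≈ 360.30
Against y = 435, that's 360.30 − 435 = -74.70.

≈ -75 px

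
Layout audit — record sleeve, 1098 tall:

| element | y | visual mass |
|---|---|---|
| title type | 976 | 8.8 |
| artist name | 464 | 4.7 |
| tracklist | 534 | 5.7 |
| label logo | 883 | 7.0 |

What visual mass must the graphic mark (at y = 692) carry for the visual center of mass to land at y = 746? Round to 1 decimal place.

Known weights sum to 8.8 + 4.7 + 5.7 + 7.0 = 26.2; their moment is 8.8·976 + 4.7·464 + 5.7·534 + 7.0·883 = 19994.4.
Set Σw·y/Σw = 746: (19994.4 + 692w) = 746·(26.2 + w).
Solving: w = (746·26.2 − 19994.4) / (692 − 746) = -449.2 / -54 ≈ 8.32.

w ≈ 8.3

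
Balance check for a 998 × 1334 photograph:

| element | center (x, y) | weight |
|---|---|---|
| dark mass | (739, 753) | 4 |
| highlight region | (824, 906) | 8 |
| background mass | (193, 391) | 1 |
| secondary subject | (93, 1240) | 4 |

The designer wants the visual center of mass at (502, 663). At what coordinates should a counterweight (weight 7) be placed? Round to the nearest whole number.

(276, 43)

New total weight: (4 + 8 + 1 + 4) + 7 = 24.
x: target moment 24×502 = 12048; current 4·739 + 8·824 + 1·193 + 4·93 = 10113; the counterweight supplies 1935, so x = 1935/7 ≈ 276.43.
y: target moment 24×663 = 15912; current 4·753 + 8·906 + 1·391 + 4·1240 = 15611; the counterweight supplies 301, so y = 301/7 ≈ 43.00.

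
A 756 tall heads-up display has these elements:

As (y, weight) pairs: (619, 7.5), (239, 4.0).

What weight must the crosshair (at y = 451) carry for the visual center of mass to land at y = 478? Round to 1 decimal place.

Fixed elements: Σw = 7.5 + 4.0 = 11.5, Σw·y = 7.5·619 + 4.0·239 = 5598.5.
Set Σw·y/Σw = 478: (5598.5 + 451w) = 478·(11.5 + w).
Rearranging, w·(451 − 478) = 478·11.5 − 5598.5 = -101.5, so w ≈ -101.5/-27 = 3.76.

w ≈ 3.8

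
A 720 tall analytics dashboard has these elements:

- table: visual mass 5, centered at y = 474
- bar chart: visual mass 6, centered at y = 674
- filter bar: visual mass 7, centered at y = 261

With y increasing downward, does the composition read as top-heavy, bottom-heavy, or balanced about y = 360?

bottom-heavy

Total weight = 5 + 6 + 7 = 18.
y-moment: 5·474 + 6·674 + 7·261 = 8241; centroid 8241/18 ≈ 457.83.
Since 457.8 is below (larger y than) 360, the composition reads bottom-heavy.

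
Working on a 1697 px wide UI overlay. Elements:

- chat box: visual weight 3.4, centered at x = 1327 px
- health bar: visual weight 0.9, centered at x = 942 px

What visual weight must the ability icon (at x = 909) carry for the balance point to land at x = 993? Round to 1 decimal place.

Fixed elements: Σw = 3.4 + 0.9 = 4.3, Σw·x = 3.4·1327 + 0.9·942 = 5359.6.
Set Σw·x/Σw = 993: (5359.6 + 909w) = 993·(4.3 + w).
So w = (993·4.3 − 5359.6)/(909 − 993) = -1089.7/-84 ≈ 12.97.

w ≈ 13.0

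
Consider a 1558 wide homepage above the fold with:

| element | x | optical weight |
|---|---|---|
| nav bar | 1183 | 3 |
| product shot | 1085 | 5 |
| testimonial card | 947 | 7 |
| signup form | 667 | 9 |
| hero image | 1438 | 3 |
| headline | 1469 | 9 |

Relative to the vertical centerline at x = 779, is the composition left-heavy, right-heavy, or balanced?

right-heavy

Weights sum to 3 + 5 + 7 + 9 + 3 + 9 = 36.
Σw·x = 39141; x̄ = 39141/36 ≈ 1087.25.
Since 1087.2 is right of 779, the composition reads right-heavy.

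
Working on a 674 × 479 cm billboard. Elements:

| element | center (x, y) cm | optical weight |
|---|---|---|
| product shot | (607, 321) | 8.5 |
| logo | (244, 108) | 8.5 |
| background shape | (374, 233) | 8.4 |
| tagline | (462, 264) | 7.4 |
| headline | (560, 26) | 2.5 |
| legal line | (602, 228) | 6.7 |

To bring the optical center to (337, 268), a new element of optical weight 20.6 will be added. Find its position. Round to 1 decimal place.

(90.7, 370.2)

New total weight: (8.5 + 8.5 + 8.4 + 7.4 + 2.5 + 6.7) + 20.6 = 62.6.
x: need Σw·x = 62.6·337 = 21096.2. Existing = 8.5·607 + 8.5·244 + 8.4·374 + 7.4·462 + 2.5·560 + 6.7·602 = 19227.3. Remainder 1868.9 / 20.6 ≈ 90.72.
y: need Σw·y = 62.6·268 = 16776.8. Existing = 8.5·321 + 8.5·108 + 8.4·233 + 7.4·264 + 2.5·26 + 6.7·228 = 9149.9. Remainder 7626.9 / 20.6 ≈ 370.24.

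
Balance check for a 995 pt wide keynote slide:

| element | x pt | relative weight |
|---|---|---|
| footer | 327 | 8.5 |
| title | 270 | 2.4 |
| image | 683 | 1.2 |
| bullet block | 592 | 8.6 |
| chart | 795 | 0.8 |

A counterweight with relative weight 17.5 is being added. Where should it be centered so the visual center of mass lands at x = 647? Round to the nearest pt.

x ≈ 872

With the counterweight, Σw becomes 8.5 + 2.4 + 1.2 + 8.6 + 0.8 + 17.5 = 39.0.
x: target moment 39.0×647 = 25233.0; current 8.5·327 + 2.4·270 + 1.2·683 + 8.6·592 + 0.8·795 = 9974.3; the counterweight supplies 15258.7, so x = 15258.7/17.5 ≈ 871.93.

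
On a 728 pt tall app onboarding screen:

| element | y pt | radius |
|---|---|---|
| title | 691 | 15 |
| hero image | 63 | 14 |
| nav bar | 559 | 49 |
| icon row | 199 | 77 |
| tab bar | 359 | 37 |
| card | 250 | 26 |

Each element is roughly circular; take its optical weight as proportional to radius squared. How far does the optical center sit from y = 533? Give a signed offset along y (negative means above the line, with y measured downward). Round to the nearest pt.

r² weights: title 15² = 225, hero image 14² = 196, nav bar 49² = 2401, icon row 77² = 5929, tab bar 37² = 1369, card 26² = 676. Total = 10796.
Σw·y = 225·691 + 196·63 + 2401·559 + 5929·199 + 1369·359 + 676·250 = 3350324, so ȳ = 3350324/10796 ≈ 310.33.
Offset from y = 533: 310.33 − 533 ≈ -222.67.

≈ -223 pt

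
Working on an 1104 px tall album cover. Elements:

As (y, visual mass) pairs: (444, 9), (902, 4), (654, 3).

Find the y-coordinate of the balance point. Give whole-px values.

Σw = 9 + 4 + 3 = 16.
y: (9·444 + 4·902 + 3·654) / 16 = 9566 / 16 ≈ 597.88

y ≈ 598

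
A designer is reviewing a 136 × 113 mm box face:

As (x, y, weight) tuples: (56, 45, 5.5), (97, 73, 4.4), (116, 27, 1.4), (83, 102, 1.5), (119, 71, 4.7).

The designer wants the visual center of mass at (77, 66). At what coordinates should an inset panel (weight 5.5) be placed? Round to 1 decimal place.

New total weight: (5.5 + 4.4 + 1.4 + 1.5 + 4.7) + 5.5 = 23.0.
Along x: (1581.0 + 5.5·x) / 23.0 = 77 (existing moment 5.5·56 + 4.4·97 + 1.4·116 + 1.5·83 + 4.7·119 = 1581.0) ⇒ x = (1771.0 − 1581.0) / 5.5 ≈ 34.55.
Along y: (1093.2 + 5.5·y) / 23.0 = 66 (existing moment 5.5·45 + 4.4·73 + 1.4·27 + 1.5·102 + 4.7·71 = 1093.2) ⇒ y = (1518.0 − 1093.2) / 5.5 ≈ 77.24.

(34.5, 77.2)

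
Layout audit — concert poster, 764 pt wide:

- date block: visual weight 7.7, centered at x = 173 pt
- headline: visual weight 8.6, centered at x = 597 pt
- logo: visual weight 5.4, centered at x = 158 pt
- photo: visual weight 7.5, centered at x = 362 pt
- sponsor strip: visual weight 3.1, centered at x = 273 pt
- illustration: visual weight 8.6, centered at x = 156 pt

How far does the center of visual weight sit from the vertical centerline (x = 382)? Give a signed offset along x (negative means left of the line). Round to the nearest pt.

Weights sum to 7.7 + 8.6 + 5.4 + 7.5 + 3.1 + 8.6 = 40.9.
Σw·x = 7.7·173 + 8.6·597 + 5.4·158 + 7.5·362 + 3.1·273 + 8.6·156 = 12222.4, so x̄ = 12222.4/40.9 ≈ 298.84.
Difference: 298.84 − 382 ≈ -83.16.

≈ -83 pt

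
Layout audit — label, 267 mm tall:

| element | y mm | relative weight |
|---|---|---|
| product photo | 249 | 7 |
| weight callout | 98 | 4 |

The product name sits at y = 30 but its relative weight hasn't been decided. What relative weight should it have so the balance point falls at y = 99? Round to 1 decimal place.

Fixed elements: Σw = 7 + 4 = 11, Σw·y = 7·249 + 4·98 = 2135.
Set Σw·y/Σw = 99: (2135 + 30w) = 99·(11 + w).
Rearranging, w·(30 − 99) = 99·11 − 2135 = -1046, so w ≈ -1046/-69 = 15.16.

w ≈ 15.2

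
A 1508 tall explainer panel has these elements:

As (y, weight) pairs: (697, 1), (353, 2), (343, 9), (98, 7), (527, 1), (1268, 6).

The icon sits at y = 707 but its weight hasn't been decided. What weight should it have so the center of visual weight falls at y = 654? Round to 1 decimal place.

Fixed elements: Σw = 1 + 2 + 9 + 7 + 1 + 6 = 26, Σw·y = 1·697 + 2·353 + 9·343 + 7·98 + 1·527 + 6·1268 = 13311.
For the centroid to hit 654: (13311 + w·707) / (26 + w) = 654.
So w = (654·26 − 13311)/(707 − 654) = 3693/53 ≈ 69.68.

w ≈ 69.7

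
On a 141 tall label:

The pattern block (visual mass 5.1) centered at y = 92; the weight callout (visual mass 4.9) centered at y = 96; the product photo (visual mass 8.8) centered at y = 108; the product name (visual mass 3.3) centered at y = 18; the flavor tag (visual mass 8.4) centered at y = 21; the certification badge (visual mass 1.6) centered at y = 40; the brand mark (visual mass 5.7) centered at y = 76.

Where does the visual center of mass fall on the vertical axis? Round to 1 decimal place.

Total weight = 5.1 + 4.9 + 8.8 + 3.3 + 8.4 + 1.6 + 5.7 = 37.8.
y: (5.1·92 + 4.9·96 + 8.8·108 + 3.3·18 + 8.4·21 + 1.6·40 + 5.7·76) / 37.8 = 2623.0 / 37.8 ≈ 69.39

y ≈ 69.4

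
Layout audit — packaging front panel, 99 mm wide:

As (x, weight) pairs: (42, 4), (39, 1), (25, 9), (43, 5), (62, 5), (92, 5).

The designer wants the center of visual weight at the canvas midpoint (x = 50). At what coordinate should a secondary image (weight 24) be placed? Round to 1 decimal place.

x ≈ 51.4

After adding the secondary image, total weight = 4 + 1 + 9 + 5 + 5 + 5 + 24 = 53.
x: need Σw·x = 53·50 = 2650. Existing = 4·42 + 1·39 + 9·25 + 5·43 + 5·62 + 5·92 = 1417. Remainder 1233 / 24 ≈ 51.38.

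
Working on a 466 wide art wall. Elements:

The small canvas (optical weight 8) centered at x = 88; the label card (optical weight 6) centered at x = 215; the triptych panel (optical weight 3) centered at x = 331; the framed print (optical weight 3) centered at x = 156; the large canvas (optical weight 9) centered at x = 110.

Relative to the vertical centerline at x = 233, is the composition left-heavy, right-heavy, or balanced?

Total weight = 8 + 6 + 3 + 3 + 9 = 29.
x-moment: 8·88 + 6·215 + 3·331 + 3·156 + 9·110 = 4445; centroid 4445/29 ≈ 153.28.
Since 153.3 is left of 233, the composition reads left-heavy.

left-heavy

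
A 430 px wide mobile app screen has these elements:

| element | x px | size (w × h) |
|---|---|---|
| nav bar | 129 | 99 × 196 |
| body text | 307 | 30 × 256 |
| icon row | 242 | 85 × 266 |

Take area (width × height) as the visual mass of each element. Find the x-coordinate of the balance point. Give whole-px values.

x ≈ 208

Areas → weights: nav bar 99·196 = 19404, body text 30·256 = 7680, icon row 85·266 = 22610; Σw = 49694.
x: (19404·129 + 7680·307 + 22610·242) / 49694 = 10332496 / 49694 ≈ 207.92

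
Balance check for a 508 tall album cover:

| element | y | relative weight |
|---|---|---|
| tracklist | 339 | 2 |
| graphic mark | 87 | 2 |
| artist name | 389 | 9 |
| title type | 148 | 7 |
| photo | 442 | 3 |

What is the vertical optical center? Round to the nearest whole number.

Weights sum to 2 + 2 + 9 + 7 + 3 = 23.
y: (2·339 + 2·87 + 9·389 + 7·148 + 3·442) / 23 = 6715 / 23 ≈ 291.96

y ≈ 292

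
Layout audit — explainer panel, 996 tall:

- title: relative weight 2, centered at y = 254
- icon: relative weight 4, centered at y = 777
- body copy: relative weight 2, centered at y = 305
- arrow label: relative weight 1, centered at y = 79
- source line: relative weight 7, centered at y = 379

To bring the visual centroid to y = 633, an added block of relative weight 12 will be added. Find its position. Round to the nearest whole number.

With the added block, Σw becomes 2 + 4 + 2 + 1 + 7 + 12 = 28.
y: target moment 28×633 = 17724; current 2·254 + 4·777 + 2·305 + 1·79 + 7·379 = 6958; the added block supplies 10766, so y = 10766/12 ≈ 897.17.

y ≈ 897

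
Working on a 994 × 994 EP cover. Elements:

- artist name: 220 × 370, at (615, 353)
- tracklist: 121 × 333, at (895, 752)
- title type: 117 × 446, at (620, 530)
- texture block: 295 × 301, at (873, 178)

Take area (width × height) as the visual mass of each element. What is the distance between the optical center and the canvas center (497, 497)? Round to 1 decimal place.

≈ 271.1

Areas → weights: artist name 220·370 = 81400, tracklist 121·333 = 40293, title type 117·446 = 52182, texture block 295·301 = 88795; Σw = 262670.
x: (81400·615 + 40293·895 + 52182·620 + 88795·873) / 262670 = 195994110 / 262670 ≈ 746.16
y: (81400·353 + 40293·752 + 52182·530 + 88795·178) / 262670 = 102496506 / 262670 ≈ 390.21
Offset from (497, 497): Δx ≈ 249.16, Δy ≈ -106.79; distance = √(Δx² + Δy²) ≈ 271.08.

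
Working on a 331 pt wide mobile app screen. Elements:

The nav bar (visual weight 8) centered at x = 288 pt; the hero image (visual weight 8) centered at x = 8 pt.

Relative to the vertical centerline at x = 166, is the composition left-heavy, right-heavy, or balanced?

Weights sum to 8 + 8 = 16.
Σw·x = 8·288 + 8·8 = 2368, so x̄ = 2368/16 ≈ 148.00.
Since 148.0 is left of 166, the composition reads left-heavy.

left-heavy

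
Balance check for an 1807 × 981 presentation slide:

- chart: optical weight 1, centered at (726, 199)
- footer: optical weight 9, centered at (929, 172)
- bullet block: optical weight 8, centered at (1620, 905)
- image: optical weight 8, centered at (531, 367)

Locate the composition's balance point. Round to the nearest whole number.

Σw = 1 + 9 + 8 + 8 = 26.
x: (1·726 + 9·929 + 8·1620 + 8·531) / 26 = 26295 / 26 ≈ 1011.35
y: (1·199 + 9·172 + 8·905 + 8·367) / 26 = 11923 / 26 ≈ 458.58

(1011, 459)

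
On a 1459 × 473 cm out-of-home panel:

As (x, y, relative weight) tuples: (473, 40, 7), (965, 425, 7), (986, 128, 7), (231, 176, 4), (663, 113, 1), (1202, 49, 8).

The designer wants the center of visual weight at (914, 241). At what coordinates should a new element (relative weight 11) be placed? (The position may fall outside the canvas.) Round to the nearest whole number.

With the new element, Σw becomes 7 + 7 + 7 + 4 + 1 + 8 + 11 = 45.
Along x: (28171 + 11·x) / 45 = 914 (existing moment 7·473 + 7·965 + 7·986 + 4·231 + 1·663 + 8·1202 = 28171) ⇒ x = (41130 − 28171) / 11 ≈ 1178.09.
Along y: (5360 + 11·y) / 45 = 241 (existing moment 7·40 + 7·425 + 7·128 + 4·176 + 1·113 + 8·49 = 5360) ⇒ y = (10845 − 5360) / 11 ≈ 498.64.

(1178, 499)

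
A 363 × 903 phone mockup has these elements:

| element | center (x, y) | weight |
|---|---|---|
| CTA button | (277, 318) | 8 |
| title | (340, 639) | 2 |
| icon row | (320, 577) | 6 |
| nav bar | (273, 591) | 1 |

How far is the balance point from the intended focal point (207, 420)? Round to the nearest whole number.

≈ 102

Total weight = 8 + 2 + 6 + 1 = 17.
x: (8·277 + 2·340 + 6·320 + 1·273) / 17 = 5089 / 17 ≈ 299.35
y: (8·318 + 2·639 + 6·577 + 1·591) / 17 = 7875 / 17 ≈ 463.24
Offset from (207, 420): Δx ≈ 92.35, Δy ≈ 43.24; distance = √(Δx² + Δy²) ≈ 101.97.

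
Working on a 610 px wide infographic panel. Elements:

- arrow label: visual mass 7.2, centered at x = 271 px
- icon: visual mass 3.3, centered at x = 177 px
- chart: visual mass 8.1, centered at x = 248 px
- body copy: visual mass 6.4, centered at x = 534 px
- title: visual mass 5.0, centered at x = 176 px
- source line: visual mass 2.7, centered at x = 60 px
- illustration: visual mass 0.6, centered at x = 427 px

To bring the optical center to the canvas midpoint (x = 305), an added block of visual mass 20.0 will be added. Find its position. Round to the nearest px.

After adding the added block, total weight = 7.2 + 3.3 + 8.1 + 6.4 + 5.0 + 2.7 + 0.6 + 20.0 = 53.3.
Along x: (9259.9 + 20.0·x) / 53.3 = 305 (existing moment 7.2·271 + 3.3·177 + 8.1·248 + 6.4·534 + 5.0·176 + 2.7·60 + 0.6·427 = 9259.9) ⇒ x = (16256.5 − 9259.9) / 20.0 ≈ 349.83.

x ≈ 350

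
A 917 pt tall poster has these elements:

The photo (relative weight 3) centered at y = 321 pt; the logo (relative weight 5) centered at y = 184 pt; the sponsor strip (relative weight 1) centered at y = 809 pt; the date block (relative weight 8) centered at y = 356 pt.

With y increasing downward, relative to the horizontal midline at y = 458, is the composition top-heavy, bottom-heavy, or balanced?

top-heavy

Σw = 3 + 5 + 1 + 8 = 17.
y: (3·321 + 5·184 + 1·809 + 8·356) / 17 = 5540 / 17 ≈ 325.88
325.9 vs midline 458 → top-heavy.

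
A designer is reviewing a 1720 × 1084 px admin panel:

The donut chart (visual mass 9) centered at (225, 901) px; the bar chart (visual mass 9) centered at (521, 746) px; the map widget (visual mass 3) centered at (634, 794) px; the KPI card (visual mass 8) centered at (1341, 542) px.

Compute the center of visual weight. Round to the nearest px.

Σw = 9 + 9 + 3 + 8 = 29.
Σw·x = 9·225 + 9·521 + 3·634 + 8·1341 = 19344, so x̄ = 19344/29 ≈ 667.03.
Σw·y = 9·901 + 9·746 + 3·794 + 8·542 = 21541, so ȳ = 21541/29 ≈ 742.79.

(667, 743)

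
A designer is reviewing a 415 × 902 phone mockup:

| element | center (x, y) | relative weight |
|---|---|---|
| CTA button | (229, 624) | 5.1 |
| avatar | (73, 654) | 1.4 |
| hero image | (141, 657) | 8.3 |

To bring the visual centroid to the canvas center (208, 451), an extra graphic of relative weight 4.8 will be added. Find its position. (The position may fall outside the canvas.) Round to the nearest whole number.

(341, -148)

After adding the extra graphic, total weight = 5.1 + 1.4 + 8.3 + 4.8 = 19.6.
x: need Σw·x = 19.6·208 = 4076.8. Existing = 5.1·229 + 1.4·73 + 8.3·141 = 2440.4. Remainder 1636.4 / 4.8 ≈ 340.92.
y: need Σw·y = 19.6·451 = 8839.6. Existing = 5.1·624 + 1.4·654 + 8.3·657 = 9551.1. Remainder -711.5 / 4.8 ≈ -148.23.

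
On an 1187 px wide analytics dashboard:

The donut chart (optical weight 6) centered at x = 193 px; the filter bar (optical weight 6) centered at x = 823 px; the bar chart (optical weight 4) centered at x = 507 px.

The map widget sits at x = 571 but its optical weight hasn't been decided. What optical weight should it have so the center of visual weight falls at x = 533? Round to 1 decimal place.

Existing Σw = 16 (6 + 6 + 4); existing moment 6·193 + 6·823 + 4·507 = 8124.
For the centroid to hit 533: (8124 + w·571) / (16 + w) = 533.
Solving: w = (533·16 − 8124) / (571 − 533) = 404 / 38 ≈ 10.63.

w ≈ 10.6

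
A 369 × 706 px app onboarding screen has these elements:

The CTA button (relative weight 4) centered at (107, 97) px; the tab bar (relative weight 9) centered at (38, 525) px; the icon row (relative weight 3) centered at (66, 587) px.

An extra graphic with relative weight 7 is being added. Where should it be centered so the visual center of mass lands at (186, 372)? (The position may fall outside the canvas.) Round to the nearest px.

(473, 240)

After adding the extra graphic, total weight = 4 + 9 + 3 + 7 = 23.
x: need Σw·x = 23·186 = 4278. Existing = 4·107 + 9·38 + 3·66 = 968. Remainder 3310 / 7 ≈ 472.86.
y: need Σw·y = 23·372 = 8556. Existing = 4·97 + 9·525 + 3·587 = 6874. Remainder 1682 / 7 ≈ 240.29.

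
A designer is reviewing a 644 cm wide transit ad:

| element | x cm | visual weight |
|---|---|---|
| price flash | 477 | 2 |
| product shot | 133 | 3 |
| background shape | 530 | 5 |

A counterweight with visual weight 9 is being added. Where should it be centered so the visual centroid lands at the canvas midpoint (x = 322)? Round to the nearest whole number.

New total weight: (2 + 3 + 5) + 9 = 19.
x: need Σw·x = 19·322 = 6118. Existing = 2·477 + 3·133 + 5·530 = 4003. Remainder 2115 / 9 ≈ 235.00.

x ≈ 235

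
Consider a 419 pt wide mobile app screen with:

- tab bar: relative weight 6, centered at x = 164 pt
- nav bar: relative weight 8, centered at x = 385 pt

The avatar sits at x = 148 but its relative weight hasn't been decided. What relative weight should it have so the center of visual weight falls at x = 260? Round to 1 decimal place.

Known weights sum to 6 + 8 = 14; their moment is 6·164 + 8·385 = 4064.
Balance at x = 260 requires (4064 + w·148) / (14 + w) = 260.
Solving: w = (260·14 − 4064) / (148 − 260) = -424 / -112 ≈ 3.79.

w ≈ 3.8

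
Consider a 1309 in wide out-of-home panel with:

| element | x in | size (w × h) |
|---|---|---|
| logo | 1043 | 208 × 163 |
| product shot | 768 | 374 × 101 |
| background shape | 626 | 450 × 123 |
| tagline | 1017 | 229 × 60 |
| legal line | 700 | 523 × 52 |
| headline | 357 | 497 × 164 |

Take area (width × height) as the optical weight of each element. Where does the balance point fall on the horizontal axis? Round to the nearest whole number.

Areas → weights: logo 208·163 = 33904, product shot 374·101 = 37774, background shape 450·123 = 55350, tagline 229·60 = 13740, legal line 523·52 = 27196, headline 497·164 = 81508; Σw = 249472.
x: (33904·1043 + 37774·768 + 55350·626 + 13740·1017 + 27196·700 + 81508·357) / 249472 = 161130540 / 249472 ≈ 645.89

x ≈ 646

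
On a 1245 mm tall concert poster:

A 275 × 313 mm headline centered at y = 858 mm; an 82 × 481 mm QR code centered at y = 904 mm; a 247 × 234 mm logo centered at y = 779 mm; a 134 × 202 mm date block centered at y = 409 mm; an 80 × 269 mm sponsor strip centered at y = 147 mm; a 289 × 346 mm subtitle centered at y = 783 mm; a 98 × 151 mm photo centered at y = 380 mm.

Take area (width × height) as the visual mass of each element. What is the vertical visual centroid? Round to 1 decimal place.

Areas: headline 275·313 = 86075, QR code 82·481 = 39442, logo 247·234 = 57798, date block 134·202 = 27068, sponsor strip 80·269 = 21520, subtitle 289·346 = 99994, photo 98·151 = 14798. Total weight = 346695.
y: moment 252685354 / weight 346695 ≈ 728.84

y ≈ 728.8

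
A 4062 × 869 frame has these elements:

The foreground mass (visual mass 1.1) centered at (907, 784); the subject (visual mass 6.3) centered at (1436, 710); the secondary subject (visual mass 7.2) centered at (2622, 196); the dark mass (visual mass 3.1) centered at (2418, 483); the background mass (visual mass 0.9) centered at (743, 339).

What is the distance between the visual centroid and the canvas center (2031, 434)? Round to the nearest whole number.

≈ 45

Weights sum to 1.1 + 6.3 + 7.2 + 3.1 + 0.9 = 18.6.
x-moment: 1.1·907 + 6.3·1436 + 7.2·2622 + 3.1·2418 + 0.9·743 = 37087.4; centroid 37087.4/18.6 ≈ 1993.95.
y-moment: 1.1·784 + 6.3·710 + 7.2·196 + 3.1·483 + 0.9·339 = 8549.0; centroid 8549.0/18.6 ≈ 459.62.
From (2031, 434): dx = -37.05, dy = 25.62, so the distance is √(dx²+dy²) ≈ 45.05.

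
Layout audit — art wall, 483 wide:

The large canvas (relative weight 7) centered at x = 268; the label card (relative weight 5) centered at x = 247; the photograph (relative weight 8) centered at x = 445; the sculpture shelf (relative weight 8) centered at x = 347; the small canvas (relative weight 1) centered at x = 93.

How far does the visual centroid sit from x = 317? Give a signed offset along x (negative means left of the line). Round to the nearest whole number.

≈ 12

Σw = 7 + 5 + 8 + 8 + 1 = 29.
x: (7·268 + 5·247 + 8·445 + 8·347 + 1·93) / 29 = 9540 / 29 ≈ 328.97
Against x = 317, that's 328.97 − 317 = 11.97.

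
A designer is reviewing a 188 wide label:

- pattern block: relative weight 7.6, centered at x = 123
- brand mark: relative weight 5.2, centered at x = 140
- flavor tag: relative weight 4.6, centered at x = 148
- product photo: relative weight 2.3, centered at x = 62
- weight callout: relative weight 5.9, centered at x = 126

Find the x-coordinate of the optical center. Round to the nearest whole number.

x ≈ 126

Σw = 7.6 + 5.2 + 4.6 + 2.3 + 5.9 = 25.6.
x: (7.6·123 + 5.2·140 + 4.6·148 + 2.3·62 + 5.9·126) / 25.6 = 3229.6 / 25.6 ≈ 126.16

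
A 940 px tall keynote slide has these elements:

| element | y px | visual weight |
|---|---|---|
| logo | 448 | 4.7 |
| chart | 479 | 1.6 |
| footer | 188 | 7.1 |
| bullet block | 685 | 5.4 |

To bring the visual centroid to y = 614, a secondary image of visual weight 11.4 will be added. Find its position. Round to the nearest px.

y ≈ 933

With the secondary image, Σw becomes 4.7 + 1.6 + 7.1 + 5.4 + 11.4 = 30.2.
y: target moment 30.2×614 = 18542.8; current 4.7·448 + 1.6·479 + 7.1·188 + 5.4·685 = 7905.8; the secondary image supplies 10637.0, so y = 10637.0/11.4 ≈ 933.07.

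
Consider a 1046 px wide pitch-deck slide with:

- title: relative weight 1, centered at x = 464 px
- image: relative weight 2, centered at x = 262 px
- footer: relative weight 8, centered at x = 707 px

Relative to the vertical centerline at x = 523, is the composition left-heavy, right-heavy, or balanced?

Weights sum to 1 + 2 + 8 = 11.
x: (1·464 + 2·262 + 8·707) / 11 = 6644 / 11 ≈ 604.00
Since 604.0 is right of 523, the composition reads right-heavy.

right-heavy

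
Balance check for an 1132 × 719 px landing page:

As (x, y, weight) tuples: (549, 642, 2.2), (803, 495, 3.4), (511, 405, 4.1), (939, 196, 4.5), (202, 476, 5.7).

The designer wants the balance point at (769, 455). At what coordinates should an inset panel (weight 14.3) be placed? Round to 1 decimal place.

New total weight: (2.2 + 3.4 + 4.1 + 4.5 + 5.7) + 14.3 = 34.2.
x: need Σw·x = 34.2·769 = 26299.8. Existing = 2.2·549 + 3.4·803 + 4.1·511 + 4.5·939 + 5.7·202 = 11410.0. Remainder 14889.8 / 14.3 ≈ 1041.24.
y: need Σw·y = 34.2·455 = 15561.0. Existing = 2.2·642 + 3.4·495 + 4.1·405 + 4.5·196 + 5.7·476 = 8351.1. Remainder 7209.9 / 14.3 ≈ 504.19.

(1041.2, 504.2)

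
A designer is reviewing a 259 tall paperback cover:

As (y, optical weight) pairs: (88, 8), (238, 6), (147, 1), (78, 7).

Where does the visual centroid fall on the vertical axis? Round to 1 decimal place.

Total weight = 8 + 6 + 1 + 7 = 22.
y-moment: 8·88 + 6·238 + 1·147 + 7·78 = 2825; centroid 2825/22 ≈ 128.41.

y ≈ 128.4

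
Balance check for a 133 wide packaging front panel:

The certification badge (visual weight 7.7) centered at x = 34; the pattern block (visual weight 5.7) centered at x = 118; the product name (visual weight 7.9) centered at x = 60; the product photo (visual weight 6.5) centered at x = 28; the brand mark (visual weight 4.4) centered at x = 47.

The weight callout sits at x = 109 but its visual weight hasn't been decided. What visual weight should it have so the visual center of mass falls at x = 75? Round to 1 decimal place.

Fixed elements: Σw = 7.7 + 5.7 + 7.9 + 6.5 + 4.4 = 32.2, Σw·x = 7.7·34 + 5.7·118 + 7.9·60 + 6.5·28 + 4.4·47 = 1797.2.
Set Σw·x/Σw = 75: (1797.2 + 109w) = 75·(32.2 + w).
Solving: w = (75·32.2 − 1797.2) / (109 − 75) = 617.8 / 34 ≈ 18.17.

w ≈ 18.2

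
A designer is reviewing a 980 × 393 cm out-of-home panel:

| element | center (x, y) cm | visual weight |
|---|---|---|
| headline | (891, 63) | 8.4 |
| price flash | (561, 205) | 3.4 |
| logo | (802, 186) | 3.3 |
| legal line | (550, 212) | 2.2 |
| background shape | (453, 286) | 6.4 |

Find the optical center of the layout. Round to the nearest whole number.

Weights sum to 8.4 + 3.4 + 3.3 + 2.2 + 6.4 = 23.7.
x-moment: 8.4·891 + 3.4·561 + 3.3·802 + 2.2·550 + 6.4·453 = 16147.6; centroid 16147.6/23.7 ≈ 681.33.
y-moment: 8.4·63 + 3.4·205 + 3.3·186 + 2.2·212 + 6.4·286 = 4136.8; centroid 4136.8/23.7 ≈ 174.55.

(681, 175)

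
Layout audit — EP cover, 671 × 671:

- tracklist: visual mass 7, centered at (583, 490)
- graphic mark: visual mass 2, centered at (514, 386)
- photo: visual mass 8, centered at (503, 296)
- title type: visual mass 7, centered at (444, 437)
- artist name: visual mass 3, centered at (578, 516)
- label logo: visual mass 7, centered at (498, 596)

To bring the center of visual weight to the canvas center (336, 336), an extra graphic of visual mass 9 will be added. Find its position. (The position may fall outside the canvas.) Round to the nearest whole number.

(-335, -100)

New total weight: (7 + 2 + 8 + 7 + 3 + 7) + 9 = 43.
Along x: (17461 + 9·x) / 43 = 336 (existing moment 7·583 + 2·514 + 8·503 + 7·444 + 3·578 + 7·498 = 17461) ⇒ x = (14448 − 17461) / 9 ≈ -334.78.
Along y: (15349 + 9·y) / 43 = 336 (existing moment 7·490 + 2·386 + 8·296 + 7·437 + 3·516 + 7·596 = 15349) ⇒ y = (14448 − 15349) / 9 ≈ -100.11.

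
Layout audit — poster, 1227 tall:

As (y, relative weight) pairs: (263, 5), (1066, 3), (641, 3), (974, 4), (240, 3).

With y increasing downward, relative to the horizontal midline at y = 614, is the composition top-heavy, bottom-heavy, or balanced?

Total weight = 5 + 3 + 3 + 4 + 3 = 18.
Σw·y = 5·263 + 3·1066 + 3·641 + 4·974 + 3·240 = 11052, so ȳ = 11052/18 ≈ 614.00.
The centroid 614.00 matches the midline at 614, so the layout is balanced.

balanced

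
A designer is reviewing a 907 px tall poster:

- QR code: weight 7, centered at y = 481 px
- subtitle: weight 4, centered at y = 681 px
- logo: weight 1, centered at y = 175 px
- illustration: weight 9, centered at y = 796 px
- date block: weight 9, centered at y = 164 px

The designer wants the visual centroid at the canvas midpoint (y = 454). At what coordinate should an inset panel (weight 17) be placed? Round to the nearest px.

After adding the inset panel, total weight = 7 + 4 + 1 + 9 + 9 + 17 = 47.
y: target moment 47×454 = 21338; current 7·481 + 4·681 + 1·175 + 9·796 + 9·164 = 14906; the inset panel supplies 6432, so y = 6432/17 ≈ 378.35.

y ≈ 378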